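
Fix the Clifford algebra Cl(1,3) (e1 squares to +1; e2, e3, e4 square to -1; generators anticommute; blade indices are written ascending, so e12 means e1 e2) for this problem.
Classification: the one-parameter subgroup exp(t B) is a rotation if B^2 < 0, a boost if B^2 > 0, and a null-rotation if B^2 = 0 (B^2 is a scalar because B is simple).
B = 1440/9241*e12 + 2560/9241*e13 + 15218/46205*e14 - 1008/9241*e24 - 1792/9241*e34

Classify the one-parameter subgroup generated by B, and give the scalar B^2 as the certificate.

B^2 term by term: the squares give (1440/9241)^2*(e12)^2 + (2560/9241)^2*(e13)^2 + (15218/46205)^2*(e14)^2 + (-1008/9241)^2*(e24)^2 + (-1792/9241)^2*(e34)^2 = 2073600/85396081*(+1) + 6553600/85396081*(+1) + 231587524/2134902025*(+1) + 1016064/85396081*(-1) + 3211264/85396081*(-1) = 4/25 (each basis 2-blade squares to minus the product of its generators' squares); cross terms between blades sharing an index anticommute and cancel; the commuting (index-disjoint) pairs give grade-4 terms 2*c*c'*(blade product), which cancel blade by blade — e1234: -5160960/85396081 + 5160960/85396081 = 0 — confirming B is simple. So B^2 = 4/25.
Answer: boost, certificate B^2 = 4/25. The class reads off the invariant scalar 4/25 directly.


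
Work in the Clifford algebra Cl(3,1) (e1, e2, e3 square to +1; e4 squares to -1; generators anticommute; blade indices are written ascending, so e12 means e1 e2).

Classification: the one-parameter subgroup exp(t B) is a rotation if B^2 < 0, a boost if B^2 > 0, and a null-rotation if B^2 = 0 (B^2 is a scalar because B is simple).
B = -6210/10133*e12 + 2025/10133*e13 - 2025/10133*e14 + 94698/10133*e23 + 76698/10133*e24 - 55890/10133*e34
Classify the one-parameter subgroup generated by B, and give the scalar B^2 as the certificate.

B^2 term by term: the squares give (-6210/10133)^2*(e12)^2 + (2025/10133)^2*(e13)^2 + (-2025/10133)^2*(e14)^2 + (94698/10133)^2*(e23)^2 + (76698/10133)^2*(e24)^2 + (-55890/10133)^2*(e34)^2 = 38564100/102677689*(-1) + 4100625/102677689*(-1) + 4100625/102677689*(+1) + 8967711204/102677689*(-1) + 5882583204/102677689*(+1) + 3123692100/102677689*(+1) = 0 (each basis 2-blade squares to minus the product of its generators' squares); cross terms between blades sharing an index anticommute and cancel; the commuting (index-disjoint) pairs give grade-4 terms 2*c*c'*(blade product), which cancel blade by blade — e1234: 694153800/102677689 - 310626900/102677689 - 383526900/102677689 = 0 — confirming B is simple. So B^2 = 0.
Answer: null-rotation, certificate B^2 = 0. B^2 = 0 is basis-independent, so its sign is the whole story.


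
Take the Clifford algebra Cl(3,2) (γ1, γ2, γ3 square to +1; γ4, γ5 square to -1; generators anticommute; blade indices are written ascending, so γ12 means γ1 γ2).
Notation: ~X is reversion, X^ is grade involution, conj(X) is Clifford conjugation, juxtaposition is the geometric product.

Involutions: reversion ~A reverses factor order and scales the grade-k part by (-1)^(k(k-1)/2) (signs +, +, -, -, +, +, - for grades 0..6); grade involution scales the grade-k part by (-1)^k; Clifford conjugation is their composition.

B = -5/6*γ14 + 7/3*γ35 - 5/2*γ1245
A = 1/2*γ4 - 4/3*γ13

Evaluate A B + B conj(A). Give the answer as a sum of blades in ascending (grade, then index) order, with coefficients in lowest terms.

first term: -5/12*γ1 - 28/9*γ15 - 10/9*γ34 + 5/4*γ125 - 7/6*γ345 + 10/3*γ2345
second term: -5/12*γ1 - 28/9*γ15 - 10/9*γ34 + 5/4*γ125 + 7/6*γ345 + 10/3*γ2345
Answer: -5/6*γ1 - 56/9*γ15 - 20/9*γ34 + 5/2*γ125 + 20/3*γ2345


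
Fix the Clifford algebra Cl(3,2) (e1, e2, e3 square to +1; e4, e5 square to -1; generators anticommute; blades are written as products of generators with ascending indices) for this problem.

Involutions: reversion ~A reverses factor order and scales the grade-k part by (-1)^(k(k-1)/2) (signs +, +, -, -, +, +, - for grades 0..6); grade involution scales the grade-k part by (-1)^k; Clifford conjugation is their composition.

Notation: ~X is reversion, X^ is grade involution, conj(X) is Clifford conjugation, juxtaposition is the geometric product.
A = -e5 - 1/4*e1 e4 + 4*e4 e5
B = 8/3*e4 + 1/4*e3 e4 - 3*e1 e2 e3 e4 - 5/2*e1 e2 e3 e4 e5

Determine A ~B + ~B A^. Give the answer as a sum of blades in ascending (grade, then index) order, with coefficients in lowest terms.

first term: 2/3*e1 + 32/3*e5 + 1/16*e1 e3 + 3/4*e2 e3 - e3 e5 + 8/3*e4 e5 + 10*e1 e2 e3 + 5/8*e2 e3 e5 + 1/4*e3 e4 e5 - 5/2*e1 e2 e3 e4 - 12*e1 e2 e3 e5 + 3*e1 e2 e3 e4 e5
second term: -2/3*e1 - 32/3*e5 - 1/16*e1 e3 + 3/4*e2 e3 + e3 e5 + 8/3*e4 e5 + 10*e1 e2 e3 + 5/8*e2 e3 e5 - 1/4*e3 e4 e5 + 5/2*e1 e2 e3 e4 + 12*e1 e2 e3 e5 - 3*e1 e2 e3 e4 e5
Answer: 3/2*e2 e3 + 16/3*e4 e5 + 20*e1 e2 e3 + 5/4*e2 e3 e5


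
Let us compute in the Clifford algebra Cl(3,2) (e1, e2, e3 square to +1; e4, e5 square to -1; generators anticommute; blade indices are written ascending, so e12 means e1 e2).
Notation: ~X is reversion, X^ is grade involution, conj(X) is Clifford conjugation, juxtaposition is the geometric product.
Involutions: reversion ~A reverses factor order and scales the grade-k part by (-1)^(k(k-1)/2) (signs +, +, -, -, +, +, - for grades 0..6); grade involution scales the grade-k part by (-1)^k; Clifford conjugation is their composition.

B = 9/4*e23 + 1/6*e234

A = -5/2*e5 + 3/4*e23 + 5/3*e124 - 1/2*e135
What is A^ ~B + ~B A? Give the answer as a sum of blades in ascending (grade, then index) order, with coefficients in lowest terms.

first term: 27/16 + 1/8*e4 - 5/18*e13 + 9/8*e125 + 15/4*e134 - 45/8*e235 - 1/12*e1245 + 5/12*e2345
second term: 27/16 + 1/8*e4 - 5/18*e13 + 9/8*e125 + 15/4*e134 + 45/8*e235 + 1/12*e1245 + 5/12*e2345
Answer: 27/8 + 1/4*e4 - 5/9*e13 + 9/4*e125 + 15/2*e134 + 5/6*e2345


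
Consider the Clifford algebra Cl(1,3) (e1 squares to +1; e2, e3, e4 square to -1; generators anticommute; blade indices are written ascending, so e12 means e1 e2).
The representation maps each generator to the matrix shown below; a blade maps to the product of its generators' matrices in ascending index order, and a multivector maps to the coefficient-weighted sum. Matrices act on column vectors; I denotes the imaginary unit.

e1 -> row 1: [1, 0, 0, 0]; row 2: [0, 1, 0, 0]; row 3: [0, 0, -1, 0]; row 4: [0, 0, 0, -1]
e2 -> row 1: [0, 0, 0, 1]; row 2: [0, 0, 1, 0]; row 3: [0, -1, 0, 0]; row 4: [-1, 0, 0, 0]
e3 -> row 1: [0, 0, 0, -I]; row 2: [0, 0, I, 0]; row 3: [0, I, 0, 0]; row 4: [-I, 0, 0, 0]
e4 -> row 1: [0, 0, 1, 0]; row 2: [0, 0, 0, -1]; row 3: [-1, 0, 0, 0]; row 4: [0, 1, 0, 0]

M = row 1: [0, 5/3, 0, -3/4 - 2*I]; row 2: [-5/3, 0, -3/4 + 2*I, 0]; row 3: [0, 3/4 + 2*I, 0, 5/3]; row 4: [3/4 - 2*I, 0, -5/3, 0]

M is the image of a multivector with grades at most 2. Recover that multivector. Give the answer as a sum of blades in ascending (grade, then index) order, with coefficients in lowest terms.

Method: the blade images are trace-orthogonal — tr(rho(e_A) rho(e_B)^-1) = 4 if A = B and 0 otherwise — and rho(e_A)^-1 = (e_A)^2 * rho(e_A) with (e_A)^2 = +1 or -1, so the coefficient of e_A in the preimage is (e_A)^2 * tr(M rho(e_A))/4.
Nonzero projections over blades of grade <= 2: e2: (e2)^2 = -1, tr(M rho(e2)) = 3, coefficient -3/4; e3: (e3)^2 = -1, tr(M rho(e3)) = -8, coefficient 2; e24: (e24)^2 = -1, tr(M rho(e24)) = -20/3, coefficient 5/3. Every other blade of grade <= 2 projects to 0.
Answer: -3/4*e2 + 2*e3 + 5/3*e24


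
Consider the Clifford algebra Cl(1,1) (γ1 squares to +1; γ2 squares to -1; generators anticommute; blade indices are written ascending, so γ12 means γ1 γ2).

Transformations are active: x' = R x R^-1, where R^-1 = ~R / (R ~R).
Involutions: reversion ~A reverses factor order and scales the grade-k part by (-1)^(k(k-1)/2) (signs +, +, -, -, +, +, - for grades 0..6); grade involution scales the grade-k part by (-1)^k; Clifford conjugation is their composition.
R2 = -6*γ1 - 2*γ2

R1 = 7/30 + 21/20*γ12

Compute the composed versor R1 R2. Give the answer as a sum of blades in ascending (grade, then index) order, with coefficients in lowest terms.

Distribute over the terms of R1 (each basis-blade product reordered to ascending indices, repeated generators contracted through their squares):
(7/30) R2 = -7/5*γ1 - 7/15*γ2
(21/20*γ12) R2 = 21/10*γ1 + 63/10*γ2
Summing the partial products and collecting blades:
Answer: 7/10*γ1 + 35/6*γ2


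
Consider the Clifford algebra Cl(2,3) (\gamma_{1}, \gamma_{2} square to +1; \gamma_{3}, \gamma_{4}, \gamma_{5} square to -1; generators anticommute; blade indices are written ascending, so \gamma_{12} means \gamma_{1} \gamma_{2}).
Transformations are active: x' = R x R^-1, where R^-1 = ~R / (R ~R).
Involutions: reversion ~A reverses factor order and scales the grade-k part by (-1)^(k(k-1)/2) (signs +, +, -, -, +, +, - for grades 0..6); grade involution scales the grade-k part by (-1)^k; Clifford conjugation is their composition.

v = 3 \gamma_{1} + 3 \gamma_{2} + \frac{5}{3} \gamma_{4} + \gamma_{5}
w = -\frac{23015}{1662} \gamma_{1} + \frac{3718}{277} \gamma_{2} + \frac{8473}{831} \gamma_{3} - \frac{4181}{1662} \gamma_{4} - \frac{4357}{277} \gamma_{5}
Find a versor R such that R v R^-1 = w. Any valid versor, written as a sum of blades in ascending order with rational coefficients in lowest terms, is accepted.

Reasoning: v^2 = w^2 = \frac{128}{9} since conjugation preserves the quadratic form; R = v + w = -\frac{18029}{1662} \gamma_{1} + \frac{4549}{277} \gamma_{2} + \frac{8473}{831} \gamma_{3} - \frac{1411}{1662} \gamma_{4} - \frac{4080}{277} \gamma_{5} is then valid when invertible, keeping its own part and reversing (v - w)/2.
Answer: -\frac{18029}{1662} \gamma_{1} + \frac{4549}{277} \gamma_{2} + \frac{8473}{831} \gamma_{3} - \frac{1411}{1662} \gamma_{4} - \frac{4080}{277} \gamma_{5}


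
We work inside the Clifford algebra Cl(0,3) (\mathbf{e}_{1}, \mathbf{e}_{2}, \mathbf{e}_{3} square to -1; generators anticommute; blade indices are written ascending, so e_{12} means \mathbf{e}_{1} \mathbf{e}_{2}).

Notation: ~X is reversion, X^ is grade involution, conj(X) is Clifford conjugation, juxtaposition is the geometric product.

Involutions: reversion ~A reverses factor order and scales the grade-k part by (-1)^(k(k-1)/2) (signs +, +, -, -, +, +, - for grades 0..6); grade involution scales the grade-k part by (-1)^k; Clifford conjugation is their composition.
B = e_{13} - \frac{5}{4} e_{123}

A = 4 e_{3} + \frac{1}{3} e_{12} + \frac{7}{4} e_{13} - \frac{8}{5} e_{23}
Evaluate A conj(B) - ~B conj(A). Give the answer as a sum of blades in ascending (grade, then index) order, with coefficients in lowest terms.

first term: \frac{7}{4} - 6 e_{1} - \frac{35}{16} e_{2} + \frac{5}{12} e_{3} + \frac{17}{5} e_{12} - \frac{1}{3} e_{23}
second term: -\frac{7}{4} - 6 e_{1} - \frac{35}{16} e_{2} + \frac{5}{12} e_{3} + \frac{17}{5} e_{12} - \frac{1}{3} e_{23}
Answer: \frac{7}{2}


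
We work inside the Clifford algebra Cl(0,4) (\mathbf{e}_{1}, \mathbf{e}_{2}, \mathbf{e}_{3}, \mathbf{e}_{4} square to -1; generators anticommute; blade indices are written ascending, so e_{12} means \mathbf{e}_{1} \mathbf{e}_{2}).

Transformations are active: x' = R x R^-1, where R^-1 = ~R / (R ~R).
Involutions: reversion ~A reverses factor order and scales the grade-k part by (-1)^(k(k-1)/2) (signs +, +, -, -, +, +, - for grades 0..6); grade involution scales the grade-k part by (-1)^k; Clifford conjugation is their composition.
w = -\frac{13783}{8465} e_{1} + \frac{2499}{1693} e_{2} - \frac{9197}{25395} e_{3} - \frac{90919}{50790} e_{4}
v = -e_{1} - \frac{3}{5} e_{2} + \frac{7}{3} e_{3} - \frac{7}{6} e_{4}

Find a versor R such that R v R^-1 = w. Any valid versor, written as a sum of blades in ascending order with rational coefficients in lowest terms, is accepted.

R = v + w = -\frac{22248}{8465} e_{1} + \frac{7416}{8465} e_{2} + \frac{16686}{8465} e_{3} - \frac{25029}{8465} e_{4} works: the equal norms (-\frac{7349}{900}) guarantee its sandwich swaps v into w.
Answer: -\frac{22248}{8465} e_{1} + \frac{7416}{8465} e_{2} + \frac{16686}{8465} e_{3} - \frac{25029}{8465} e_{4}


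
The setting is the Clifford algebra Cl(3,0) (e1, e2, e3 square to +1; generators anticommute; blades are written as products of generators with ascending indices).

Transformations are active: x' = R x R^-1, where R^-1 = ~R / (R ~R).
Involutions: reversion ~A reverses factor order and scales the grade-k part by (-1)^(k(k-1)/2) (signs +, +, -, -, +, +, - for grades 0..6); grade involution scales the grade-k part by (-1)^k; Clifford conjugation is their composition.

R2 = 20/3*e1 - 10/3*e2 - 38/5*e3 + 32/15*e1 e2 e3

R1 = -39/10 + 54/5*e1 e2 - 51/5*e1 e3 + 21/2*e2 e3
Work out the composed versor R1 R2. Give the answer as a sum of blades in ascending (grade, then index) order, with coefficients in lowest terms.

Distribute over the terms of R1 (each basis-blade product reordered to ascending indices, repeated generators contracted through their squares):
(-39/10) R2 = -26*e1 + 13*e2 + 741/25*e3 - 208/25*e1 e2 e3
(54/5*e1 e2) R2 = -36*e1 - 72*e2 - 576/25*e3 - 2052/25*e1 e2 e3
(-51/5*e1 e3) R2 = 1938/25*e1 - 544/25*e2 + 68*e3 - 34*e1 e2 e3
(21/2*e2 e3) R2 = -112/5*e1 - 399/5*e2 + 35*e3 + 70*e1 e2 e3
Summing the partial products and collecting blades:
Answer: -172/25*e1 - 4014/25*e2 + 548/5*e3 - 272/5*e1 e2 e3


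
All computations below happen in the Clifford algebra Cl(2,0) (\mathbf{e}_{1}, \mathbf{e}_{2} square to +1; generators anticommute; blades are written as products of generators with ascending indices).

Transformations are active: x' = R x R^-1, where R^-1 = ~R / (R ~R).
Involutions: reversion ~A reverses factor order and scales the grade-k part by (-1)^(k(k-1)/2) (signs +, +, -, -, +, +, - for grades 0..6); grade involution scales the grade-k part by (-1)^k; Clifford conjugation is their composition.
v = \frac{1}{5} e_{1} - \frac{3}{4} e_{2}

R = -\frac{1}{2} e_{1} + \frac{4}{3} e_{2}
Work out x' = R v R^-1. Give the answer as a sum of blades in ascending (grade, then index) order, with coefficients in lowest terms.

~R = -\frac{1}{2} e_{1} + \frac{4}{3} e_{2}, and R ~R = \frac{73}{36}, so R^-1 = ~R / (\frac{73}{36}).
R v = -\frac{11}{10} + \frac{13}{120} e_{1} e_{2}
Answer: \frac{25}{73} e_{1} - \frac{1017}{1460} e_{2}


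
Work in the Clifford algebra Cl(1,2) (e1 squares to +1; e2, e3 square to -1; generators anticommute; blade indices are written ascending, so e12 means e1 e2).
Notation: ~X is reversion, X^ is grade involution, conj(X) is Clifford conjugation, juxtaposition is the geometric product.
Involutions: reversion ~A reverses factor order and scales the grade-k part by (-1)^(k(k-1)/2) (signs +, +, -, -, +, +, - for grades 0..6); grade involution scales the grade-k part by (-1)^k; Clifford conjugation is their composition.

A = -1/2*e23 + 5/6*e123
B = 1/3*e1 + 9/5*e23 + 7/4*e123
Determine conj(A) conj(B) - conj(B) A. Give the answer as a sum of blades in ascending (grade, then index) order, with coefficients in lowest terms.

first term: -67/120 + 5/8*e1 - 5/18*e23 - 1/6*e123
second term: -283/120 + 19/8*e1 - 5/18*e23 + 1/6*e123
Answer: 9/5 - 7/4*e1 - 1/3*e123


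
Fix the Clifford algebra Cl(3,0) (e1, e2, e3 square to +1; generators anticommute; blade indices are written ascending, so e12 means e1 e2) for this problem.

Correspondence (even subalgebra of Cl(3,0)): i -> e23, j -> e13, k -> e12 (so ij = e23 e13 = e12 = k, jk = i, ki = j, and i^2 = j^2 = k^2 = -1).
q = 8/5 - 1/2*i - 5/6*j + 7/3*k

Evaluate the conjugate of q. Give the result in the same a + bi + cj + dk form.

In blades: q = 8/5 + 7/3*e12 - 5/6*e13 - 1/2*e23.
Quaternion conjugation is reversion on the even subalgebra: the scalar is fixed and every grade-2 blade flips sign, giving 8/5 - 7/3*e12 + 5/6*e13 + 1/2*e23; translating back:
Answer: 8/5 + 1/2*i + 5/6*j - 7/3*k


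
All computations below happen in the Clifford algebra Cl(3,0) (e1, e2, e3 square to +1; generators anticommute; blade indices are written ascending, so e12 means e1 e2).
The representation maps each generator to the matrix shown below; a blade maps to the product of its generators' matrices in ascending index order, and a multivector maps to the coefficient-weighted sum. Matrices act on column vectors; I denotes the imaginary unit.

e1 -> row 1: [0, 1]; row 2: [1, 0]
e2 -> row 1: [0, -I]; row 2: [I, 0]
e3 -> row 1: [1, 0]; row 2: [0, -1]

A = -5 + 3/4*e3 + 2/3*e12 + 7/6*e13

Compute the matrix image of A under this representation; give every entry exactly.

Bivector images (products of the table entries): rho(e12) = rho(e1)rho(e2) = row 1: [I, 0]; row 2: [0, -I]; rho(e13) = rho(e1)rho(e3) = row 1: [0, -1]; row 2: [1, 0].
M = (-5)*1 + (3/4)*rho(e3) + (2/3)*rho(e12) + (7/6)*rho(e13), summed entrywise (1 is the identity matrix):
Answer: row 1: [-17/4 + 2*I/3, -7/6]; row 2: [7/6, -23/4 - 2*I/3]


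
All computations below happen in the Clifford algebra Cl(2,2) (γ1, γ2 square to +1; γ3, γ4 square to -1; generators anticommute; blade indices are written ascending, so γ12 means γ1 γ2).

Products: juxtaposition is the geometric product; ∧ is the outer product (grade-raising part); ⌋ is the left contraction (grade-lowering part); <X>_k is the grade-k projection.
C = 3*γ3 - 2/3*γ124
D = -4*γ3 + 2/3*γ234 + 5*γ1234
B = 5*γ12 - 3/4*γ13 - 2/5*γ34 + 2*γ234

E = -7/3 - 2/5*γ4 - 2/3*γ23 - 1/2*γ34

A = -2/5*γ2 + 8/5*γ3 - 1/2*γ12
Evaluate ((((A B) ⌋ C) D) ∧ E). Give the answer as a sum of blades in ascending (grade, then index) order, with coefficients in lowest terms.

step 1: 5/2 + 4/5*γ1 + 16/25*γ4 - 3/8*γ23 + 16/5*γ24 - 4/5*γ34 + 77/10*γ123 - γ134 + 4/25*γ234 + 1/5*γ1234
step 2: -32/15*γ1 + 15/2*γ3 + 32/75*γ12 - 8/15*γ24 - 5/3*γ124
step 3: 30 + 391/45*γ3 + 554/45*γ13 + 5*γ24 - 32/15*γ34 - 128/75*γ123 - 75/2*γ124 + 64/225*γ134 - 64/5*γ234 - 364/45*γ1234
step 4: -70 - 2737/135*γ3 - 12*γ4 - 3878/135*γ13 - 20*γ23 - 35/3*γ24 - 3037/225*γ34 + 896/225*γ123 + 175/2*γ124 - 3772/675*γ134 + 448/15*γ234 + 66004/3375*γ1234
Answer: -70 - 2737/135*γ3 - 12*γ4 - 3878/135*γ13 - 20*γ23 - 35/3*γ24 - 3037/225*γ34 + 896/225*γ123 + 175/2*γ124 - 3772/675*γ134 + 448/15*γ234 + 66004/3375*γ1234


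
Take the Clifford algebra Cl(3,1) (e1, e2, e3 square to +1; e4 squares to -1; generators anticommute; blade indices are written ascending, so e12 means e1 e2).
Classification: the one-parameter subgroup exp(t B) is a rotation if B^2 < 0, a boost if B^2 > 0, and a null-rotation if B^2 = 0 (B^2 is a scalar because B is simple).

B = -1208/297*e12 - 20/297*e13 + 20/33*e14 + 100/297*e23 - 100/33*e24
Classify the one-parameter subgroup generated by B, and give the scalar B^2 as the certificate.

B^2 term by term: the squares give (-1208/297)^2*(e12)^2 + (-20/297)^2*(e13)^2 + (20/33)^2*(e14)^2 + (100/297)^2*(e23)^2 + (-100/33)^2*(e24)^2 = 1459264/88209*(-1) + 400/88209*(-1) + 400/1089*(+1) + 10000/88209*(-1) + 10000/1089*(+1) = -64/9 (each basis 2-blade squares to minus the product of its generators' squares); cross terms between blades sharing an index anticommute and cancel; the commuting (index-disjoint) pairs give grade-4 terms 2*c*c'*(blade product), which cancel blade by blade — e1234: -4000/9801 + 4000/9801 = 0 — confirming B is simple. So B^2 = -64/9.
Answer: rotation, certificate B^2 = -64/9. Why this suffices: the scalar -64/9 survives any versor conjugation, so its sign alone determines the class however B is presented.


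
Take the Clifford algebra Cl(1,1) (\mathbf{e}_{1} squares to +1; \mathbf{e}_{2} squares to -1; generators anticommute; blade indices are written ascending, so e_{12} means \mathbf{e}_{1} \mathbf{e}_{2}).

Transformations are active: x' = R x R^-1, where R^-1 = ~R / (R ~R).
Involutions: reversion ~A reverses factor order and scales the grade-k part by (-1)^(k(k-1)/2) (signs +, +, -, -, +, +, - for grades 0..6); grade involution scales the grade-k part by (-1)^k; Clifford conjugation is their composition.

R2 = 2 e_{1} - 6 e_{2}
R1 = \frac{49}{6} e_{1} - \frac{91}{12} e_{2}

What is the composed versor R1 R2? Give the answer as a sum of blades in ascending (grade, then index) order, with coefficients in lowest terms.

Distribute over the terms of R1 (each basis-blade product reordered to ascending indices, repeated generators contracted through their squares):
(\frac{49}{6} e_{1}) R2 = \frac{49}{3} - 49 e_{12}
(-\frac{91}{12} e_{2}) R2 = -\frac{91}{2} + \frac{91}{6} e_{12}
Summing the partial products and collecting blades:
Answer: -\frac{175}{6} - \frac{203}{6} e_{12}


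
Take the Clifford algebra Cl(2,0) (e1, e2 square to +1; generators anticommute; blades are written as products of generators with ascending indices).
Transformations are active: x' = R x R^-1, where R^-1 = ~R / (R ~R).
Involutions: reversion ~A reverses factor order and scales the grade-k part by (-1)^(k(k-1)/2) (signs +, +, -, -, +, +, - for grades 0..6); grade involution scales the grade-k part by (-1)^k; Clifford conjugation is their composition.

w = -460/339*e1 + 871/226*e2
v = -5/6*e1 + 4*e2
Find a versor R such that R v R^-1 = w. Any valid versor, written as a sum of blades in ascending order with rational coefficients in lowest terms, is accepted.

Take R = v + w = -495/226*e1 + 1775/226*e2. Because q(v) = q(w) = 601/36, conjugation by R sends v exactly to w.
Answer: -495/226*e1 + 1775/226*e2


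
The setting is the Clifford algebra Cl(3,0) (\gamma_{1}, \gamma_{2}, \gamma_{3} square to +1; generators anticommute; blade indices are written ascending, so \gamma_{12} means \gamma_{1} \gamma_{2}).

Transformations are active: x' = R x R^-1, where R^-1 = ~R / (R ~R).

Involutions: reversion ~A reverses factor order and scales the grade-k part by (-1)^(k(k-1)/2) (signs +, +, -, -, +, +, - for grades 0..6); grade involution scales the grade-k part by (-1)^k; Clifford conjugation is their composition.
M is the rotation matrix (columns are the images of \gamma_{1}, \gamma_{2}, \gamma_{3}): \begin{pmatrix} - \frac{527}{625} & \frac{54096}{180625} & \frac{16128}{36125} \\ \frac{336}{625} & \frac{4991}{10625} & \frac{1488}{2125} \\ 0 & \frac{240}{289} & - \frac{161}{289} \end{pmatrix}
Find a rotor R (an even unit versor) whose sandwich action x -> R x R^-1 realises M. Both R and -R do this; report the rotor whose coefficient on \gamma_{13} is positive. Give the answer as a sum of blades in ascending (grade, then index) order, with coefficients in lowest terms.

Method: write R = a + b12*\gamma_{12} + b13*\gamma_{13} + b23*\gamma_{23} with a^2 + b12^2 + b13^2 + b23^2 = 1 (so R^-1 = ~R). Expanding the columns R e_j ~R gives tr M = 4a^2 - 1 and, from the antisymmetric part, M21 - M12 = -4a*b12, M13 - M31 = 4a*b13, M32 - M23 = -4a*b23.
Here tr M = -\frac{168081}{180625}, so a^2 = (1 + tr M)/4 = \frac{3136}{180625} and a = ±\frac{56}{425}. Taking a = \frac{56}{425}: M21 - M12 = \frac{43008}{180625}, M13 - M31 = \frac{16128}{36125}, M32 - M23 = \frac{4704}{36125}, giving b12 = -\frac{192}{425}, b13 = \frac{72}{85}, b23 = -\frac{21}{85}, i.e. R = \frac{56}{425} - \frac{192}{425} \gamma_{12} + \frac{72}{85} \gamma_{13} - \frac{21}{85} \gamma_{23}.
Its \gamma_{13} coefficient is already positive.
Answer: \frac{56}{425} - \frac{192}{425} \gamma_{12} + \frac{72}{85} \gamma_{13} - \frac{21}{85} \gamma_{23}. Key observation: the double cover Spin(3) -> SO(3) sends R and -R to the same matrix (trace -\frac{168081}{180625} here), so the stated sign of the \gamma_{13} coefficient is what selects one sheet.


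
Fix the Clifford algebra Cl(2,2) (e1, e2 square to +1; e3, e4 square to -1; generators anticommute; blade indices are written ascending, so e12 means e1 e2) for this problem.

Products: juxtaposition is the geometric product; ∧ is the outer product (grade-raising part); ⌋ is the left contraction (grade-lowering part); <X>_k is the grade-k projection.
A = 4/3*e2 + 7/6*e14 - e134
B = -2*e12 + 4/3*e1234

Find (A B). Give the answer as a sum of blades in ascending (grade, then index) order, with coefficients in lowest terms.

step 1: 8/3*e1 + 4/3*e2 + 14/9*e23 - 7/3*e24 - 16/9*e134 + 2*e234
Answer: 8/3*e1 + 4/3*e2 + 14/9*e23 - 7/3*e24 - 16/9*e134 + 2*e234


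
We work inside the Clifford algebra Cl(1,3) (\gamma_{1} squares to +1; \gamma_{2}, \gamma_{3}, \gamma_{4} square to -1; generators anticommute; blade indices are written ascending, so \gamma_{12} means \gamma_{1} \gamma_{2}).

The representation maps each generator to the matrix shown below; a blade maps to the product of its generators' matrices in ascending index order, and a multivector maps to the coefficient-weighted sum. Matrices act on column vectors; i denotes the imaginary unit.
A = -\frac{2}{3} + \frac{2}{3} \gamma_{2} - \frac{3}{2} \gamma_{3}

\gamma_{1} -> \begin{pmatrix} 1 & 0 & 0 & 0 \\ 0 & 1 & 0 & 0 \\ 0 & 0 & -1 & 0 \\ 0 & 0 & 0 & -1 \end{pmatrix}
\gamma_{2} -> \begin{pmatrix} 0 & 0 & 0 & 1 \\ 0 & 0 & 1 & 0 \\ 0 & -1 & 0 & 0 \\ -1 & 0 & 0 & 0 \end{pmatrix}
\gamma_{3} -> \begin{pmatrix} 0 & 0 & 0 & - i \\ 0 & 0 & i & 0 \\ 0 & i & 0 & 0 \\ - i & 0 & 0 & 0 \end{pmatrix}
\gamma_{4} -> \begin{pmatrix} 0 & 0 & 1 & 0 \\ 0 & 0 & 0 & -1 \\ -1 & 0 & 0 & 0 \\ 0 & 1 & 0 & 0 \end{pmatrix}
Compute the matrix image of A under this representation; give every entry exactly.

M = (-\frac{2}{3})*1 + (\frac{2}{3})*rho(\gamma_{2}) + (-\frac{3}{2})*rho(\gamma_{3}), summed entrywise (1 is the identity matrix):
Answer: \begin{pmatrix} - \frac{2}{3} & 0 & 0 & \frac{2}{3} + \frac{3 i}{2} \\ 0 & - \frac{2}{3} & \frac{2}{3} - \frac{3 i}{2} & 0 \\ 0 & - \frac{2}{3} - \frac{3 i}{2} & - \frac{2}{3} & 0 \\ - \frac{2}{3} + \frac{3 i}{2} & 0 & 0 & - \frac{2}{3} \end{pmatrix}


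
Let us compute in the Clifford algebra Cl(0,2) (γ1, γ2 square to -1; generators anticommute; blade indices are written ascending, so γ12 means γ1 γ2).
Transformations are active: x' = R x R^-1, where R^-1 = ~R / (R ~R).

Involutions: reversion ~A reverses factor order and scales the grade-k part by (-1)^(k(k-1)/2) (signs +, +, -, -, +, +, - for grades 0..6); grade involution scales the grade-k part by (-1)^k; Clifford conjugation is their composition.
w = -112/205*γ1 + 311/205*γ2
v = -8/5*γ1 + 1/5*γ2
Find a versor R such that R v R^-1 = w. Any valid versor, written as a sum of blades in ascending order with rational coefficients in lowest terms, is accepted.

A norm check does it: q(v) = q(w) = -13/5, hence R = v + w = -88/41*γ1 + 352/205*γ2 realises the map — parallel part kept, (v - w)/2 negated, v carried to w.
Answer: -88/41*γ1 + 352/205*γ2


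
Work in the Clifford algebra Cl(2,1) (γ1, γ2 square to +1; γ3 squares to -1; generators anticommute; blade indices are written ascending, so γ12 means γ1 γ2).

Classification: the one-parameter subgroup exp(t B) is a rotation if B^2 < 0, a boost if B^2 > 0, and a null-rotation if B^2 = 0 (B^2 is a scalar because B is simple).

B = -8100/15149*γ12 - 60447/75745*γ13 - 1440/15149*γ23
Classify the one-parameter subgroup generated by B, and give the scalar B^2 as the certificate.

B^2 term by term: the squares give (-8100/15149)^2*(γ12)^2 + (-60447/75745)^2*(γ13)^2 + (-1440/15149)^2*(γ23)^2 = 65610000/229492201*(-1) + 3653839809/5737305025*(+1) + 2073600/229492201*(+1) = 9/25 (each basis 2-blade squares to minus the product of its generators' squares); cross terms between blades sharing an index anticommute and cancel. So B^2 = 9/25.
Answer: boost, certificate B^2 = 9/25. The scalar 9/25 is the complete invariant here: its sign names the subgroup type.


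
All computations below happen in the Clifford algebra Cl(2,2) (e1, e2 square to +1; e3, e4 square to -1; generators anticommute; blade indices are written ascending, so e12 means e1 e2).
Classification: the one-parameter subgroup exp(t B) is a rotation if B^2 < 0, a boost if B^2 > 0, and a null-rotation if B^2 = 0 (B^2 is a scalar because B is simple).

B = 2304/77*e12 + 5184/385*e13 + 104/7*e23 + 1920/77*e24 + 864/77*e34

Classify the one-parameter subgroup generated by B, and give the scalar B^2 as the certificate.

B^2 term by term: the squares give (2304/77)^2*(e12)^2 + (5184/385)^2*(e13)^2 + (104/7)^2*(e23)^2 + (1920/77)^2*(e24)^2 + (864/77)^2*(e34)^2 = 5308416/5929*(-1) + 26873856/148225*(+1) + 10816/49*(+1) + 3686400/5929*(+1) + 746496/5929*(-1) = 64/25 (each basis 2-blade squares to minus the product of its generators' squares); cross terms between blades sharing an index anticommute and cancel; the commuting (index-disjoint) pairs give grade-4 terms 2*c*c'*(blade product), which cancel blade by blade — e1234: 3981312/5929 - 3981312/5929 = 0 — confirming B is simple. So B^2 = 64/25.
Answer: boost, certificate B^2 = 64/25. Note: conjugating B changes its blade decomposition but never the scalar B^2 = 64/25, whose sign settles the classification.


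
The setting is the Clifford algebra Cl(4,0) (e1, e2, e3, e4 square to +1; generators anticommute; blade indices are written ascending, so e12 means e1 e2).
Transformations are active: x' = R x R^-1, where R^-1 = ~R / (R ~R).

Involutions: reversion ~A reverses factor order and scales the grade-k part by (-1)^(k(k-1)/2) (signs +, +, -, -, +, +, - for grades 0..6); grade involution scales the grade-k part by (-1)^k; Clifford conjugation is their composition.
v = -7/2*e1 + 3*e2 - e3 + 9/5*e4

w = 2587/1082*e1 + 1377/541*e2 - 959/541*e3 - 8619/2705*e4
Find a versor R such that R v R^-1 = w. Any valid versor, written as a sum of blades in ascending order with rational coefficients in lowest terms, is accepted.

Key observation: q(v) = q(w) = 2549/100 (sandwiches preserve the norm), so R = v + w = -600/541*e1 + 3000/541*e2 - 1500/541*e3 - 750/541*e4 works whenever it is invertible — the component of v along it is kept and (v - w)/2 reverses, sending v to w.
Answer: -600/541*e1 + 3000/541*e2 - 1500/541*e3 - 750/541*e4


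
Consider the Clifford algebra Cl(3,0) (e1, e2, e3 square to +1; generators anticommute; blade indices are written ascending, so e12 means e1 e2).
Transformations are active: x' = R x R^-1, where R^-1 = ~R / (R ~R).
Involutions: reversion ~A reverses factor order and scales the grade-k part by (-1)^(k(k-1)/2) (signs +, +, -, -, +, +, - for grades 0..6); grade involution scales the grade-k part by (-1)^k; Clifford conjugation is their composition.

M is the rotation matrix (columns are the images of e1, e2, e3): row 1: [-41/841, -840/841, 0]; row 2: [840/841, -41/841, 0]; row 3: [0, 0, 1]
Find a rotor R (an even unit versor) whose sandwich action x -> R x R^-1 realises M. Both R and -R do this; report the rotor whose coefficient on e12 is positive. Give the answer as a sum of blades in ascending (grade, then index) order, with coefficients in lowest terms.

Method: write R = a + b12*e12 + b13*e13 + b23*e23 with a^2 + b12^2 + b13^2 + b23^2 = 1 (so R^-1 = ~R). Expanding the columns R e_j ~R gives tr M = 4a^2 - 1 and, from the antisymmetric part, M21 - M12 = -4a*b12, M13 - M31 = 4a*b13, M32 - M23 = -4a*b23.
Here tr M = 759/841, so a^2 = (1 + tr M)/4 = 400/841 and a = ±20/29. Taking a = 20/29: M21 - M12 = 1680/841, M13 - M31 = 0, M32 - M23 = 0, giving b12 = -21/29, b13 = 0, b23 = 0, i.e. R = 20/29 - 21/29*e12.
Its e12 coefficient is negative, so report the other preimage -R.
Answer: -20/29 + 21/29*e12. Why the constraint matters: R and -R act identically through the sandwich — M has trace 759/841 either way — so only the sign condition on e12 picks one of the two preimages.


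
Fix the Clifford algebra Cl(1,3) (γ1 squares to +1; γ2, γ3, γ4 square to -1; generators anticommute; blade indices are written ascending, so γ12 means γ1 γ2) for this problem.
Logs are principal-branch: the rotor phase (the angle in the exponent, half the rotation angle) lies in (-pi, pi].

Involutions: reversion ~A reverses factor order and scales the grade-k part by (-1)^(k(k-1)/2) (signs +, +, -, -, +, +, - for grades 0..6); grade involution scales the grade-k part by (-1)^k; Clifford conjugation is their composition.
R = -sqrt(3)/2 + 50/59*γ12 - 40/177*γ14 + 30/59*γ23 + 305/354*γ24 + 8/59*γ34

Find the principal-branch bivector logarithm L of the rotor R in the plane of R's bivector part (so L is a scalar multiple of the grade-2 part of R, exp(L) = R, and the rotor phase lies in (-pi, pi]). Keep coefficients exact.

The scalar part of R is -sqrt(3)/2, which pins the rotor phase on the principal branch; dividing the bivector part by the sine of that phase recovers the unit plane, and L is the phase times that plane.
Concretely: cos(phase) = -sqrt(3)/2 gives phase = ±5*pi/6, and since phase/sin(phase) is even the sign is immaterial: L = (phase/sin(phase)) * <R>_2 = (5*pi/3) * <R>_2.
Answer: 250*pi/177*γ12 - 200*pi/531*γ14 + 50*pi/59*γ23 + 1525*pi/1062*γ24 + 40*pi/177*γ34


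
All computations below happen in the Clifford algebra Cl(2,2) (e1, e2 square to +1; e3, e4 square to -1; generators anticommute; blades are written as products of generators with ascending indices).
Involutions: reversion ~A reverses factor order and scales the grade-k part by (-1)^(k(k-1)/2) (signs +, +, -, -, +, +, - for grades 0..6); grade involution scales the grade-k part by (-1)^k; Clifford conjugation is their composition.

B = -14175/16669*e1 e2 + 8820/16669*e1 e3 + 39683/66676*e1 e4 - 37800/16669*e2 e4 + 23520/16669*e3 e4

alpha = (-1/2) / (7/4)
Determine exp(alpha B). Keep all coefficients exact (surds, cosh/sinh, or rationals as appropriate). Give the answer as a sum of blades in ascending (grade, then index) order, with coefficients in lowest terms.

B^2 term by term: the squares give (-14175/16669)^2*(e1 e2)^2 + (8820/16669)^2*(e1 e3)^2 + (39683/66676)^2*(e1 e4)^2 + (-37800/16669)^2*(e2 e4)^2 + (23520/16669)^2*(e3 e4)^2 = 200930625/277855561*(-1) + 77792400/277855561*(+1) + 1574740489/4445688976*(+1) + 1428840000/277855561*(+1) + 553190400/277855561*(-1) = 49/16 (each basis 2-blade squares to minus the product of its generators' squares); cross terms between blades sharing an index anticommute and cancel; the commuting (index-disjoint) pairs give grade-4 terms 2*c*c'*(blade product), which cancel blade by blade — e1 e2 e3 e4: -666792000/277855561 + 666792000/277855561 = 0 — confirming B is simple. So B^2 = 49/16.
B^2 = 49/16 — B^2 > 0, so the exponential closes hyperbolically: l = 7/4, alpha*l = -1/2, so exp(alpha B) = cosh(-1/2) + (sinh(-1/2)/(7/4))*B = cosh(1/2) + (-4*sinh(1/2)/7)*B.
Answer: cosh(1/2) + 8100*sinh(1/2)/16669*e1 e2 - 5040*sinh(1/2)/16669*e1 e3 - 5669*sinh(1/2)/16669*e1 e4 + 21600*sinh(1/2)/16669*e2 e4 - 13440*sinh(1/2)/16669*e3 e4


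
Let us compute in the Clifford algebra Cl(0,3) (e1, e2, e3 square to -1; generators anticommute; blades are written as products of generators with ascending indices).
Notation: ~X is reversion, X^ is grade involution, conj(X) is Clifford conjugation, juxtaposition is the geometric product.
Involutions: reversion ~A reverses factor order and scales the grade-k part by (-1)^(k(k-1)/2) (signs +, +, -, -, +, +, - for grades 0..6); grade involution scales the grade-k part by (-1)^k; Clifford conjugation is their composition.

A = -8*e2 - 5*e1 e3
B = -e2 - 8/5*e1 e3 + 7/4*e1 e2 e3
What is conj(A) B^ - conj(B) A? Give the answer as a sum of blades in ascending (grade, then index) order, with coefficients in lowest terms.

first term: -35/4*e2 - 14*e1 e3 + 39/5*e1 e2 e3
second term: 16 - 35/4*e2 - 14*e1 e3 + 89/5*e1 e2 e3
Answer: -16 - 10*e1 e2 e3


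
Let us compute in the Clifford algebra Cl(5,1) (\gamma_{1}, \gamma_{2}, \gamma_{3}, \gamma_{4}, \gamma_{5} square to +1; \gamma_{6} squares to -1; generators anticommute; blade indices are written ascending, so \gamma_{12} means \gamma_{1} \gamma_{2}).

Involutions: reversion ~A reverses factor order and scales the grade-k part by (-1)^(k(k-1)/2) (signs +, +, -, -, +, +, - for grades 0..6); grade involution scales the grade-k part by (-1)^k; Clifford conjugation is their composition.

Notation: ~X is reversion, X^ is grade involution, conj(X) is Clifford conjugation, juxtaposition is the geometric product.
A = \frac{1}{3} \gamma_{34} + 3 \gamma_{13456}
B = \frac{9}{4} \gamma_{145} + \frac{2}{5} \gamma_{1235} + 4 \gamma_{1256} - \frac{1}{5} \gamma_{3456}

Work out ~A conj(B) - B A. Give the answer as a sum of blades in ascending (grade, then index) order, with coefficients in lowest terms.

first term: \frac{3}{5} \gamma_{1} - \frac{27}{4} \gamma_{36} - \frac{1}{15} \gamma_{56} - \frac{3}{4} \gamma_{135} + 12 \gamma_{234} + \frac{6}{5} \gamma_{246} + \frac{2}{15} \gamma_{1245} - \frac{4}{3} \gamma_{123456}
second term: \frac{3}{5} \gamma_{1} - \frac{27}{4} \gamma_{36} + \frac{1}{15} \gamma_{56} - \frac{3}{4} \gamma_{135} - 12 \gamma_{234} - \frac{6}{5} \gamma_{246} + \frac{2}{15} \gamma_{1245} + \frac{4}{3} \gamma_{123456}
Answer: -\frac{2}{15} \gamma_{56} + 24 \gamma_{234} + \frac{12}{5} \gamma_{246} - \frac{8}{3} \gamma_{123456}


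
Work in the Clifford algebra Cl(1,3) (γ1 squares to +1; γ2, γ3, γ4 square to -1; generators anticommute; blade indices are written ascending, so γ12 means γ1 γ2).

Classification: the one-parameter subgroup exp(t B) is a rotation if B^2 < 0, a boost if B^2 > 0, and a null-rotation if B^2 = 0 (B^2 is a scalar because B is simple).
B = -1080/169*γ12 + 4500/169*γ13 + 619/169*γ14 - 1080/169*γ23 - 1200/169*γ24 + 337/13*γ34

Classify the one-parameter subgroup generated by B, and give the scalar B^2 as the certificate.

B^2 term by term: the squares give (-1080/169)^2*(γ12)^2 + (4500/169)^2*(γ13)^2 + (619/169)^2*(γ14)^2 + (-1080/169)^2*(γ23)^2 + (-1200/169)^2*(γ24)^2 + (337/13)^2*(γ34)^2 = 1166400/28561*(+1) + 20250000/28561*(+1) + 383161/28561*(+1) + 1166400/28561*(-1) + 1440000/28561*(-1) + 113569/169*(-1) = 0 (each basis 2-blade squares to minus the product of its generators' squares); cross terms between blades sharing an index anticommute and cancel; the commuting (index-disjoint) pairs give grade-4 terms 2*c*c'*(blade product), which cancel blade by blade — γ1234: -727920/2197 + 10800000/28561 - 1337040/28561 = 0 — confirming B is simple. So B^2 = 0.
Answer: null-rotation, certificate B^2 = 0. The class reads off the invariant scalar 0 directly.


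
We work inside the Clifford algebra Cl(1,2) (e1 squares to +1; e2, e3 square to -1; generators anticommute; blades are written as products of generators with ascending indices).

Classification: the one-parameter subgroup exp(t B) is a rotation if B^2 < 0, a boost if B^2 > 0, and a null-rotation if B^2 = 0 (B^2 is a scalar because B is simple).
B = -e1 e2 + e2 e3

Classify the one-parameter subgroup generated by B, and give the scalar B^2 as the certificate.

B^2 term by term: the squares give (-1)^2*(e1 e2)^2 + (1)^2*(e2 e3)^2 = 1*(+1) + 1*(-1) = 0 (each basis 2-blade squares to minus the product of its generators' squares); cross terms between blades sharing an index anticommute and cancel. So B^2 = 0.
Answer: null-rotation, certificate B^2 = 0. Why this suffices: the scalar 0 survives any versor conjugation, so its sign alone determines the class however B is presented.


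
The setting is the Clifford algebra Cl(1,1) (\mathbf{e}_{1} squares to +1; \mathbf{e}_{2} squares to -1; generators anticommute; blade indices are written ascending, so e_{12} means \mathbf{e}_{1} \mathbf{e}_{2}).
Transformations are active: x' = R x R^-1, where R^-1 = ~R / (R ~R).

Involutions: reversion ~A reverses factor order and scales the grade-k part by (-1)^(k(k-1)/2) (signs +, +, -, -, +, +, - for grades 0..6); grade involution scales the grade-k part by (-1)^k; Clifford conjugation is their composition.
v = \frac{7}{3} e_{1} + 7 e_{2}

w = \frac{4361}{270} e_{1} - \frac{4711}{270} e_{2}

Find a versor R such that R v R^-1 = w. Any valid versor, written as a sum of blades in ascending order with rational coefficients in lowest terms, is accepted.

The midline construction: v and w both square to -\frac{392}{9}, so reflecting in their sum \frac{4991}{270} e_{1} - \frac{2821}{270} e_{2} exchanges them.
Answer: \frac{4991}{270} e_{1} - \frac{2821}{270} e_{2}


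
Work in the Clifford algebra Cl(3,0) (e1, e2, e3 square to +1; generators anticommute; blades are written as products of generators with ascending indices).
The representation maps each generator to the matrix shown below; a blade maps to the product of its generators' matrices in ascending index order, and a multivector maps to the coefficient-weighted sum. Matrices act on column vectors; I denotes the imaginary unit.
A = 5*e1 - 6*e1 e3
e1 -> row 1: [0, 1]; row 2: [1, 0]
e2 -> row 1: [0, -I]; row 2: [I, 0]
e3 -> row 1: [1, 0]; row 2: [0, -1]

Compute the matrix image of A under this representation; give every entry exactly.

Bivector images (products of the table entries): rho(e1 e3) = rho(e1)rho(e3) = row 1: [0, -1]; row 2: [1, 0].
M = (5)*rho(e1) + (-6)*rho(e1 e3), summed entrywise:
Answer: row 1: [0, 11]; row 2: [-1, 0]
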